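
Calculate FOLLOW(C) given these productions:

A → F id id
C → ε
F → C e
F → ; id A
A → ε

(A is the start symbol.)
{ 'e' }

To compute FOLLOW(C), find every occurrence of C on a right-hand side N → α C β: add FIRST(β) \ {ε}, and if β is empty or nullable also add FOLLOW(N). Iterate to a fixed point.

In F → C e: C is followed by e, add FIRST(e) \ {ε} = { 'e' }

Taking the union: FOLLOW(C) = { 'e' }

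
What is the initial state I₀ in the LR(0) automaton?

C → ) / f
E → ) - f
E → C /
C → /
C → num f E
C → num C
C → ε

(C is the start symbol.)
{ [C → . ) / f], [C → . /], [C → . num C], [C → . num f E], [C → .], [C' → . C] }

First, augment the grammar with C' → C
I₀ = CLOSURE({ [C' → . C] }):
  [C' → . C] has the dot before C: add [C → . ) / f], [C → . /], [C → . num f E], [C → . num C], [C → .]
No further items can be added.

I₀ = { [C → . ) / f], [C → . /], [C → . num C], [C → . num f E], [C → .], [C' → . C] }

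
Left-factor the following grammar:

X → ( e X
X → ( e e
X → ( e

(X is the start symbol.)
X → ( e X'
X' → X
X' → e
X' → ε

Left-factoring transforms A → αβ₁ | αβ₂ into A → αA' and A' → β₁ | β₂
(α is the longest common prefix among the alternatives). Repeat until
no nonterminal has two alternatives with a common prefix.

Round 1: X has alternatives sharing prefix '( e'. Introduce X': X → ( e X'
  Add: X' → X
  Add: X' → e
  Add: X' → ε

No remaining common prefixes — done.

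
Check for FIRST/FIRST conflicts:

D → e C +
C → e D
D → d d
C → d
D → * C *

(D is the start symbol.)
No FIRST/FIRST conflicts.

A FIRST/FIRST conflict occurs when two productions N → α and N → β for the same non-terminal have FIRST(α) ∩ FIRST(β) ≠ ∅ (with ε ∈ FIRST of a nullable right-hand side, so two nullable alternatives also conflict).

Productions for D:
  D → e C +: FIRST = { 'e' }
  D → d d: FIRST = { 'd' }
  D → * C *: FIRST = { '*' }
Productions for C:
  C → e D: FIRST = { 'e' }
  C → d: FIRST = { 'd' }

All alternatives of each non-terminal have pairwise disjoint FIRST sets.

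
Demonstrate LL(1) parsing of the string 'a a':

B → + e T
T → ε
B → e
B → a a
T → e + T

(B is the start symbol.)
LL(1) parsing maintains a stack (initially the start symbol over $) and the input. At each step: if the stack top is a terminal, match it against the current input token; if it is a non-terminal N, replace it with the RHS of M[N, lookahead] (the unique production whose predict set contains the lookahead).

Stack is shown with the top on the left.

Stack  Input  Action
--------------------
B $    a a $  output B → a a
a a $  a a $  match 'a'
a $    a $    match 'a'
$      $      accept

The string is accepted.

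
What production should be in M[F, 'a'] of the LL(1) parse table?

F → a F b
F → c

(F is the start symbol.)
F → a F b

To find M[F, 'a'], we find productions for F where 'a' is in the predict set (PREDICT(N → α) = (FIRST(α) \ {ε}) ∪ (FOLLOW(N) if α ⇒* ε)).

F → a F b: PREDICT = { 'a' }
  'a' is in predict set, so this production goes in M[F, 'a']
F → c: PREDICT = { 'c' }

M[F, 'a'] = F → a F b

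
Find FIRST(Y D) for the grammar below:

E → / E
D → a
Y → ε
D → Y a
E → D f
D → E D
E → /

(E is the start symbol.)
{ '/', 'a' }

FIRST sets of the non-terminals involved (from the grammar, by fixed-point iteration):
  FIRST(Y) = { ε }
  FIRST(D) = { '/', 'a' }

To compute FIRST(Y D), process the symbols left to right:
Symbol Y is a non-terminal. Add FIRST(Y) \ {ε} = { }
Y is nullable (ε ∈ FIRST(Y)), continue to the next symbol.
Symbol D is a non-terminal. Add FIRST(D) \ {ε} = { '/', 'a' }
D is not nullable (ε ∉ FIRST(D)), so stop here.
FIRST(Y D) = { '/', 'a' }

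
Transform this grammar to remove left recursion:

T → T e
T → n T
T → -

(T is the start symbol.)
T → n T T'
T → - T'
T' → e T'
T' → ε

T is directly left-recursive. The standard transformation for
  A → A α₁ | ... | A α_m | β₁ | ... | β_n
is
  A  → β₁ A' | ... | β_n A'
  A' → α₁ A' | ... | α_m A' | ε

T → n T becomes T → n T T'
T → - becomes T → - T'
T → T e becomes T' → e T'
Add T' → ε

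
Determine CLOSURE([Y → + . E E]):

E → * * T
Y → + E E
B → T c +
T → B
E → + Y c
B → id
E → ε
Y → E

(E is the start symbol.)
To compute CLOSURE, for each item [A → α.Bβ] where B is a non-terminal, add [B → .γ] for all productions B → γ; repeat for the newly added items until nothing changes.

Start with: [Y → + . E E]
  [Y → + . E E] has the dot before E: add [E → . * * T], [E → . + Y c], [E → .]
No further items can be added.

CLOSURE = { [E → . * * T], [E → . + Y c], [E → .], [Y → + . E E] }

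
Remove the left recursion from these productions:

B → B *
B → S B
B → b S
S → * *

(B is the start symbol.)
B → S B B'
B → b S B'
B' → * B'
B' → ε
S → * *

B is directly left-recursive. The standard transformation for
  A → A α₁ | ... | A α_m | β₁ | ... | β_n
is
  A  → β₁ A' | ... | β_n A'
  A' → α₁ A' | ... | α_m A' | ε

B → S B becomes B → S B B'
B → b S becomes B → b S B'
B → B * becomes B' → * B'
Add B' → ε

Productions for other non-terminals are unchanged:
  S → * *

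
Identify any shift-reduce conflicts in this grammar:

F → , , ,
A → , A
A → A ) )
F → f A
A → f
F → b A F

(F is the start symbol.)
Yes — I6: [F → f A .] vs [A → A . ) )]; I10: [A → , A .] vs [A → A . ) )]

A shift-reduce conflict occurs when an LR(0) state has both:
  - a complete (reduce) item [A → α .] (dot at the end), and
  - a shift item [B → β . c γ] (dot before a terminal).

Augment with F' → F and build the canonical LR(0) collection (I0 = CLOSURE({[F' → . F]}), then GOTO on every symbol after a dot until no new states appear). It has 15 states:
  I0: { [F → . , , ,], [F → . b A F], [F → . f A], [F' → . F] }  — shift
  I1: { [F → , . , ,] }  — shift
  I2: { [F' → F .] }  — accept
  I3: { [A → . , A], [A → . A ) )], [A → . f], [F → b . A F] }  — shift
  I4: { [A → . , A], [A → . A ) )], [A → . f], [F → f . A] }  — shift
  I5: { [A → , . A], [A → . , A], [A → . A ) )], [A → . f] }  — shift
  I6: { [A → A . ) )], [F → f A .] }  — shift, reduce
  I7: { [A → f .] }  — reduce
  I8: { [A → A ) . )] }  — shift
  I9: { [A → A ) ) .] }  — reduce
  I10: { [A → , A .], [A → A . ) )] }  — shift, reduce
  I11: { [A → A . ) )], [F → . , , ,], [F → . b A F], [F → . f A], [F → b A . F] }  — shift
  I12: { [F → b A F .] }  — reduce
  I13: { [F → , , . ,] }  — shift
  I14: { [F → , , , .] }  — reduce

I6 contains reduce item [F → f A .] and shift item [A → A . ) )] — shift-reduce conflict.
I10 contains reduce item [A → , A .] and shift item [A → A . ) )] — shift-reduce conflict.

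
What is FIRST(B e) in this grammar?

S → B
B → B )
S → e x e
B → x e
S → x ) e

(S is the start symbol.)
FIRST sets of the non-terminals involved (from the grammar, by fixed-point iteration):
  FIRST(B) = { 'x' }

To compute FIRST(B e), process the symbols left to right:
Symbol B is a non-terminal. Add FIRST(B) \ {ε} = { 'x' }
B is not nullable (ε ∉ FIRST(B)), so stop here.
FIRST(B e) = { 'x' }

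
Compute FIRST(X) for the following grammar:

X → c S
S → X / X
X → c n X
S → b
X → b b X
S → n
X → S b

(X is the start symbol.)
To compute FIRST(X), examine every production with X on the left-hand side, reading each right-hand side left to right until a non-nullable symbol is reached.

FIRST sets of the other non-terminals involved (by the same procedure, iterated to a fixed point):
  FIRST(S) = { 'b', 'c', 'n' }

From X → c S:
  - c is a terminal: add 'c' and stop
From X → c n X:
  - c is a terminal: add 'c' and stop
From X → b b X:
  - b is a terminal: add 'b' and stop
From X → S b:
  - S is a non-terminal: add FIRST(S) \ {ε} = { 'b', 'c', 'n' }
    S is not nullable, so stop

Collecting: FIRST(X) = { 'b', 'c', 'n' }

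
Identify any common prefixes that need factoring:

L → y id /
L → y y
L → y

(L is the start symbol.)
Yes, L has productions with common prefix 'y'

Left-factoring is needed when two productions for the same non-terminal
share a common prefix on the right-hand side.

Productions for L:
  L → y id /
  L → y y
  L → y

Found common prefix 'y' in productions for L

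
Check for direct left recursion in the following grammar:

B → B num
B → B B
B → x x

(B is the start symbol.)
Yes, B is left-recursive

B → B num: LEFT RECURSIVE (starts with B)
B → B B: LEFT RECURSIVE (starts with B)
B → x x: starts with x

The grammar has direct left recursion on: B.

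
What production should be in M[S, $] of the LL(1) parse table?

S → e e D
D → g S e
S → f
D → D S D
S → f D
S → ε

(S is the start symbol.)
S → ε

To find M[S, $], we find productions for S where $ is in the predict set (PREDICT(N → α) = (FIRST(α) \ {ε}) ∪ (FOLLOW(N) if α ⇒* ε)).

Relevant sets:
  FOLLOW(S) = { $, 'e', 'g' }

S → e e D: PREDICT = { 'e' }
S → f: PREDICT = { 'f' }
S → f D: PREDICT = { 'f' }
S → ε: PREDICT = { $, 'e', 'g' }
  $ is in predict set, so this production goes in M[S, $]

M[S, $] = S → ε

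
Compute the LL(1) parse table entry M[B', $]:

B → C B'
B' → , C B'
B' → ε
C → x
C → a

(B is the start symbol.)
To find M[B', $], we find productions for B' where $ is in the predict set (PREDICT(N → α) = (FIRST(α) \ {ε}) ∪ (FOLLOW(N) if α ⇒* ε)).

Relevant sets:
  FOLLOW(B') = { $ }

B' → , C B': PREDICT = { ',' }
B' → ε: PREDICT = { $ }
  $ is in predict set, so this production goes in M[B', $]

M[B', $] = B' → ε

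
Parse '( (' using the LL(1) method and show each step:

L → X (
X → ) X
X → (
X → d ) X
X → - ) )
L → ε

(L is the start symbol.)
LL(1) parsing maintains a stack (initially the start symbol over $) and the input. At each step: if the stack top is a terminal, match it against the current input token; if it is a non-terminal N, replace it with the RHS of M[N, lookahead] (the unique production whose predict set contains the lookahead).

Stack is shown with the top on the left.

Stack  Input  Action
--------------------
L $    ( ( $  output L → X (
X ( $  ( ( $  output X → (
( ( $  ( ( $  match '('
( $    ( $    match '('
$      $      accept

The string is accepted.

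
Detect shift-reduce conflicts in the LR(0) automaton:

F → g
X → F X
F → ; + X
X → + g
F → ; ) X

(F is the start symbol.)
Augment with F' → F and build the canonical LR(0) collection (I0 = CLOSURE({[F' → . F]}), then GOTO on every symbol after a dot until no new states appear). It has 12 states:
  I0: { [F → . ; ) X], [F → . ; + X], [F → . g], [F' → . F] }  — shift
  I1: { [F → ; . ) X], [F → ; . + X] }  — shift
  I2: { [F' → F .] }  — accept
  I3: { [F → g .] }  — reduce
  I4: { [F → . ; ) X], [F → . ; + X], [F → . g], [F → ; ) . X], [X → . + g], [X → . F X] }  — shift
  I5: { [F → . ; ) X], [F → . ; + X], [F → . g], [F → ; + . X], [X → . + g], [X → . F X] }  — shift
  I6: { [X → + . g] }  — shift
  I7: { [F → . ; ) X], [F → . ; + X], [F → . g], [X → . + g], [X → . F X], [X → F . X] }  — shift
  I8: { [F → ; + X .] }  — reduce
  I9: { [X → F X .] }  — reduce
  I10: { [X → + g .] }  — reduce
  I11: { [F → ; ) X .] }  — reduce

No state contains both a complete item and a shift item.

Answer: No shift-reduce conflicts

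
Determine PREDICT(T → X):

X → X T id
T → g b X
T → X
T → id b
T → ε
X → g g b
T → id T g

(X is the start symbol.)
PREDICT(T → X) = (FIRST(RHS) \ {ε}) ∪ (FOLLOW(T) if ε ∈ FIRST(RHS), i.e. RHS ⇒* ε)
FIRST(X) = { 'g' }
FIRST(X) = { 'g' }
ε ∉ FIRST(X), so FOLLOW(T) is not added.
PREDICT(T → X) = { 'g' }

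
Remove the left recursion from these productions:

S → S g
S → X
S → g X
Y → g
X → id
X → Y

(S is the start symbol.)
S → X S'
S → g X S'
S' → g S'
S' → ε
Y → g
X → id
X → Y

S is directly left-recursive. The standard transformation for
  A → A α₁ | ... | A α_m | β₁ | ... | β_n
is
  A  → β₁ A' | ... | β_n A'
  A' → α₁ A' | ... | α_m A' | ε

S → X becomes S → X S'
S → g X becomes S → g X S'
S → S g becomes S' → g S'
Add S' → ε

Productions for other non-terminals are unchanged:
  Y → g
  X → id
  X → Y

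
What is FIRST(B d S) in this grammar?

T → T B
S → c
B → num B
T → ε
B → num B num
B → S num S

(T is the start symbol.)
FIRST sets of the non-terminals involved (from the grammar, by fixed-point iteration):
  FIRST(B) = { 'c', 'num' }

To compute FIRST(B d S), process the symbols left to right:
Symbol B is a non-terminal. Add FIRST(B) \ {ε} = { 'c', 'num' }
B is not nullable (ε ∉ FIRST(B)), so stop here.
FIRST(B d S) = { 'c', 'num' }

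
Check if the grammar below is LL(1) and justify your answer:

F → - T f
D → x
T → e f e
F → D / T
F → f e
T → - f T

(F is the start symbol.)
Yes, the grammar is LL(1).

A grammar is LL(1) if for each non-terminal N with multiple productions, the predict sets of those productions are pairwise disjoint, where PREDICT(N → α) = (FIRST(α) \ {ε}) ∪ (FOLLOW(N) if α ⇒* ε).

Relevant sets:
  FIRST(D) = { 'x' }

For F:
  PREDICT(F → '-' T f) = { '-' }
  PREDICT(F → D '/' T) = { 'x' }
  PREDICT(F → f e) = { 'f' }
For T:
  PREDICT(T → e f e) = { 'e' }
  PREDICT(T → '-' f T) = { '-' }
D has a single production, so nothing to check there.

All predict sets are disjoint. The grammar IS LL(1).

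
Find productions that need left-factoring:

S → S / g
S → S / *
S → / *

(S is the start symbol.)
Left-factoring is needed when two productions for the same non-terminal
share a common prefix on the right-hand side.

Productions for S:
  S → S / g
  S → S / *
  S → / *

Found common prefix 'S /' in productions for S

Answer: Yes, S has productions with common prefix 'S /'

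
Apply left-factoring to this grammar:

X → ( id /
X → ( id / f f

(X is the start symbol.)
Left-factoring transforms A → αβ₁ | αβ₂ into A → αA' and A' → β₁ | β₂
(α is the longest common prefix among the alternatives). Repeat until
no nonterminal has two alternatives with a common prefix.

Round 1: X has alternatives sharing prefix '( id /'. Introduce X': X → ( id / X'
  Add: X' → ε
  Add: X' → f f

No remaining common prefixes — done.

Resulting grammar:
X → ( id / X'
X' → ε
X' → f f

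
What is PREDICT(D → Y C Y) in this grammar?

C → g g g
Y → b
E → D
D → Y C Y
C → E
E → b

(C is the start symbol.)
PREDICT(D → Y C Y) = (FIRST(RHS) \ {ε}) ∪ (FOLLOW(D) if ε ∈ FIRST(RHS), i.e. RHS ⇒* ε)
FIRST(Y) = { 'b' }
FIRST(Y C Y) = { 'b' }
ε ∉ FIRST(Y C Y), so FOLLOW(D) is not added.
PREDICT(D → Y C Y) = { 'b' }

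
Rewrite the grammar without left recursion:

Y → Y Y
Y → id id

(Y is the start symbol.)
Y is directly left-recursive. The standard transformation for
  A → A α₁ | ... | A α_m | β₁ | ... | β_n
is
  A  → β₁ A' | ... | β_n A'
  A' → α₁ A' | ... | α_m A' | ε

Y → id id becomes Y → id id Y'
Y → Y Y becomes Y' → Y Y'
Add Y' → ε

Resulting grammar:
Y → id id Y'
Y' → Y Y'
Y' → ε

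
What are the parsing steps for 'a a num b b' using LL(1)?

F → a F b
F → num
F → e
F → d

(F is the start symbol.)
Stack is shown with the top on the left.

Stack      Input          Action
--------------------------------
F $        a a num b b $  output F → a F b
a F b $    a a num b b $  match 'a'
F b $      a num b b $    output F → a F b
a F b b $  a num b b $    match 'a'
F b b $    num b b $      output F → num
num b b $  num b b $      match 'num'
b b $      b b $          match 'b'
b $        b $            match 'b'
$          $              accept

The string is accepted.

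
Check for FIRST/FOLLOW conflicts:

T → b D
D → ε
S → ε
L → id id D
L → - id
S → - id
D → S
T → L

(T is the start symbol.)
No FIRST/FOLLOW conflicts.

A FIRST/FOLLOW conflict occurs when a non-terminal N has a nullable alternative N → β (β ⇒* ε) and another alternative N → α with FIRST(α) ∩ FOLLOW(N) ≠ ∅: on such a lookahead the parser cannot decide between expanding α and letting N vanish via β.

Nullable non-terminals: D, S.
FIRST sets used below: FIRST(S) = { '-', ε }

D: nullable alternative(s) D → ε, D → S; FOLLOW(D) = { $ }
  D → ε: FIRST \ {ε} = { } — disjoint from FOLLOW(D)
  D → S: FIRST \ {ε} = { '-' } — disjoint from FOLLOW(D)

S: nullable alternative(s) S → ε; FOLLOW(S) = { $ }
  S → ε: FIRST \ {ε} = { } — this is the only nullable alternative, skip
  S → - id: FIRST \ {ε} = { '-' } — disjoint from FOLLOW(S)

L, T have no nullable alternative, so no FIRST/FOLLOW check is needed there.

No FIRST/FOLLOW conflicts found.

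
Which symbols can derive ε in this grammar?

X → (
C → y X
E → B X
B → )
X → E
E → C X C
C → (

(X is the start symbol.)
None

A non-terminal is nullable if it can derive ε (the empty string): either it has an ε-production, or it has a production whose right-hand side consists entirely of nullable non-terminals.

There are no ε-productions, so no non-terminal can derive ε.
No non-terminals are nullable.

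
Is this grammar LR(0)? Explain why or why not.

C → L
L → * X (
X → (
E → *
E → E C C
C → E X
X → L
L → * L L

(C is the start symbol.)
A grammar is LR(0) if no state in the canonical LR(0) collection has:
  - both a shift item (dot before a terminal) and a complete item (shift-reduce conflict), or
  - two or more complete items (reduce-reduce conflict; the accept item [C' → C .] counts as a complete item here).

Augment with C' → C and build the canonical LR(0) collection (I0 = CLOSURE({[C' → . C]}), then GOTO on every symbol after a dot until no new states appear). It has 15 states:
  I0: { [C → . E X], [C → . L], [C' → . C], [E → . *], [E → . E C C], [L → . * L L], [L → . * X (] }  — shift
  I1: { [E → * .], [L → * . L L], [L → * . X (], [L → . * L L], [L → . * X (], [X → . (], [X → . L] }  — shift, reduce
  I2: { [C' → C .] }  — accept
  I3: { [C → . E X], [C → . L], [C → E . X], [E → . *], [E → . E C C], [E → E . C C], [L → . * L L], [L → . * X (], [X → . (], [X → . L] }  — shift
  I4: { [C → L .] }  — reduce
  I5: { [X → ( .] }  — reduce
  I6: { [C → . E X], [C → . L], [E → . *], [E → . E C C], [E → E C . C], [L → . * L L], [L → . * X (] }  — shift
  I7: { [C → L .], [X → L .] }  — 2 reduces
  I8: { [C → E X .] }  — reduce
  I9: { [E → E C C .] }  — reduce
  I10: { [L → * . L L], [L → * . X (], [L → . * L L], [L → . * X (], [X → . (], [X → . L] }  — shift
  I11: { [L → * L . L], [L → . * L L], [L → . * X (], [X → L .] }  — shift, reduce
  I12: { [L → * X . (] }  — shift
  I13: { [L → * X ( .] }  — reduce
  I14: { [L → * L L .] }  — reduce

Conflict in state I1:
  Shift-reduce conflict between [E → * .] and [L → . * L L]
So the grammar is NOT LR(0).

Answer: No. Shift-reduce conflict between [E → * .] and [L → . * L L]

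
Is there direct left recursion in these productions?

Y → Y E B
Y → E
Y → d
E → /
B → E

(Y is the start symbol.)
Y → Y E B: LEFT RECURSIVE (starts with Y)
Y → E: starts with E
Y → d: starts with d
E → /: starts with '/'
B → E: starts with E

The grammar has direct left recursion on: Y.

Answer: Yes, Y is left-recursive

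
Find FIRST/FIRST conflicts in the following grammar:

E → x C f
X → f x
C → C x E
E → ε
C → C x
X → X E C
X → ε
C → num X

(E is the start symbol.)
A FIRST/FIRST conflict occurs when two productions N → α and N → β for the same non-terminal have FIRST(α) ∩ FIRST(β) ≠ ∅ (with ε ∈ FIRST of a nullable right-hand side, so two nullable alternatives also conflict).

FIRST sets of the non-terminals at (or reachable through a nullable prefix from) the front of some alternative:
  FIRST(X) = { 'f', 'num', 'x', ε }
  FIRST(E) = { 'x', ε }
  FIRST(C) = { 'num' }

Productions for E:
  E → x C f: FIRST = { 'x' }
  E → ε: FIRST = { ε }
Productions for X:
  X → f x: FIRST = { 'f' }
  X → X E C: FIRST = { 'f', 'num', 'x' }
  X → ε: FIRST = { ε }
Productions for C:
  C → C x E: FIRST = { 'num' }
  C → C x: FIRST = { 'num' }
  C → num X: FIRST = { 'num' }

Conflict for X: X → f x and X → X E C
  Overlap: { 'f' }
Conflict for C: C → C x E and C → C x
  Overlap: { 'num' }
Conflict for C: C → C x E and C → num X
  Overlap: { 'num' }
Conflict for C: C → C x and C → num X
  Overlap: { 'num' }

Answer: Yes. X → f x / X → X E C on { 'f' }; C → C x E / C → C x on { 'num' }; C → C x E / C → num X on { 'num' }; C → C x / C → num X on { 'num' }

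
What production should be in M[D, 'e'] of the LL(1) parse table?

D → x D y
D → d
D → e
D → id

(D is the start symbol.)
To find M[D, 'e'], we find productions for D where 'e' is in the predict set (PREDICT(N → α) = (FIRST(α) \ {ε}) ∪ (FOLLOW(N) if α ⇒* ε)).

D → x D y: PREDICT = { 'x' }
D → d: PREDICT = { 'd' }
D → e: PREDICT = { 'e' }
  'e' is in predict set, so this production goes in M[D, 'e']
D → id: PREDICT = { 'id' }

M[D, 'e'] = D → e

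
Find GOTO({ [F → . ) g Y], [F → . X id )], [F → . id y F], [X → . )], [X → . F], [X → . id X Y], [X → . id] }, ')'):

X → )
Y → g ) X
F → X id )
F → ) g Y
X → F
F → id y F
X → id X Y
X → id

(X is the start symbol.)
{ [F → ) . g Y], [X → ) .] }

GOTO(I, ')') = CLOSURE({ [A → αX.β] : [A → α.Xβ] ∈ I, X = ')' })

Items with dot before ')', with the dot advanced:
  [F → . ) g Y] → [F → ) . g Y]
  [X → . )] → [X → ) .]
Closure adds nothing (no advanced item has the dot before a non-terminal).

GOTO = { [F → ) . g Y], [X → ) .] }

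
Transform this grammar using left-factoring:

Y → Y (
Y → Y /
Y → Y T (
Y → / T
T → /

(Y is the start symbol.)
Y → Y Y'
Y' → (
Y' → /
Y' → T (
Y → / T
T → /

Left-factoring transforms A → αβ₁ | αβ₂ into A → αA' and A' → β₁ | β₂
(α is the longest common prefix among the alternatives). Repeat until
no nonterminal has two alternatives with a common prefix.

Round 1: Y has alternatives sharing prefix 'Y'. Introduce Y': Y → Y Y'
  Add: Y' → (
  Add: Y' → /
  Add: Y' → T (

No remaining common prefixes — done.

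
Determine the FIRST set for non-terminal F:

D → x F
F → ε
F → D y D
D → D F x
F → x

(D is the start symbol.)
{ 'x', ε }

To compute FIRST(F), examine every production with F on the left-hand side, reading each right-hand side left to right until a non-nullable symbol is reached.

FIRST sets of the other non-terminals involved (by the same procedure, iterated to a fixed point):
  FIRST(D) = { 'x' }

From F → ε:
  - ε-production, so ε ∈ FIRST(F)
From F → D y D:
  - D is a non-terminal: add FIRST(D) \ {ε} = { 'x' }
    D is not nullable, so stop
From F → x:
  - x is a terminal: add 'x' and stop

Collecting: FIRST(F) = { 'x', ε }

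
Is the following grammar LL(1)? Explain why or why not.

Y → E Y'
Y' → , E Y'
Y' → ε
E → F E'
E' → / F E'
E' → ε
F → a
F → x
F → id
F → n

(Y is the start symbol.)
Relevant sets:
  FOLLOW(Y') = { $ }
  FOLLOW(E') = { $, ',' }

For Y':
  PREDICT(Y' → ',' E Y') = { ',' }
  PREDICT(Y' → ε) = { $ }
For E':
  PREDICT(E' → '/' F E') = { '/' }
  PREDICT(E' → ε) = { $, ',' }
For F:
  PREDICT(F → a) = { 'a' }
  PREDICT(F → x) = { 'x' }
  PREDICT(F → id) = { 'id' }
  PREDICT(F → n) = { 'n' }
Y, E have a single production, so nothing to check there.

All predict sets are disjoint. The grammar IS LL(1).

Answer: Yes, the grammar is LL(1).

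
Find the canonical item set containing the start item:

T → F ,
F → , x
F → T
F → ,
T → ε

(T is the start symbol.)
First, augment the grammar with T' → T
I₀ = CLOSURE({ [T' → . T] }):
  [T' → . T] has the dot before T: add [T → . F ,], [T → .]
  [T → . F ,] has the dot before F: add [F → . , x], [F → . T], [F → . ,]
No further items can be added.

I₀ = { [F → . , x], [F → . ,], [F → . T], [T → . F ,], [T → .], [T' → . T] }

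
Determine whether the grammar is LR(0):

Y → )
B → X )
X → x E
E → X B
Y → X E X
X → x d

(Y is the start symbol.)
A grammar is LR(0) if no state in the canonical LR(0) collection has:
  - both a shift item (dot before a terminal) and a complete item (shift-reduce conflict), or
  - two or more complete items (reduce-reduce conflict; the accept item [Y' → Y .] counts as a complete item here).

Augment with Y' → Y and build the canonical LR(0) collection (I0 = CLOSURE({[Y' → . Y]}), then GOTO on every symbol after a dot until no new states appear). It has 13 states:
  I0: { [X → . x E], [X → . x d], [Y → . )], [Y → . X E X], [Y' → . Y] }  — shift
  I1: { [Y → ) .] }  — reduce
  I2: { [E → . X B], [X → . x E], [X → . x d], [Y → X . E X] }  — shift
  I3: { [Y' → Y .] }  — accept
  I4: { [E → . X B], [X → . x E], [X → . x d], [X → x . E], [X → x . d] }  — shift
  I5: { [X → x E .] }  — reduce
  I6: { [B → . X )], [E → X . B], [X → . x E], [X → . x d] }  — shift
  I7: { [X → x d .] }  — reduce
  I8: { [E → X B .] }  — reduce
  I9: { [B → X . )] }  — shift
  I10: { [B → X ) .] }  — reduce
  I11: { [X → . x E], [X → . x d], [Y → X E . X] }  — shift
  I12: { [Y → X E X .] }  — reduce

Every state is either a pure shift/goto state or contains exactly one complete item and nothing to shift — no conflicts. The grammar is LR(0).

Answer: Yes, the grammar is LR(0)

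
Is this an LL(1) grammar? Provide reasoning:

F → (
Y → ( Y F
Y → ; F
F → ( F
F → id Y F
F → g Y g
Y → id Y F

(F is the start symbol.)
A grammar is LL(1) if for each non-terminal N with multiple productions, the predict sets of those productions are pairwise disjoint, where PREDICT(N → α) = (FIRST(α) \ {ε}) ∪ (FOLLOW(N) if α ⇒* ε).

For F:
  PREDICT(F → '(') = { '(' }
  PREDICT(F → '(' F) = { '(' }
  PREDICT(F → id Y F) = { 'id' }
  PREDICT(F → g Y g) = { 'g' }
For Y:
  PREDICT(Y → '(' Y F) = { '(' }
  PREDICT(Y → ';' F) = { ';' }
  PREDICT(Y → id Y F) = { 'id' }

Conflict found: Predict set conflict for F: { '(' }
The grammar is NOT LL(1).

Answer: No. Predict set conflict for F: { '(' }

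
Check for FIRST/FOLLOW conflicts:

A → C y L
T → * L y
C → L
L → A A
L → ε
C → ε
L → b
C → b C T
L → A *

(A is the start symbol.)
Yes. C → L with FOLLOW(C) on { 'y' }; L → A A with FOLLOW(L) on { 'b', 'y' }; L → b with FOLLOW(L) on { 'b' }; L → A '*' with FOLLOW(L) on { 'b', 'y' }

Nullable non-terminals: C, L.
FIRST sets used below: FIRST(L) = { 'b', 'y', ε }, FIRST(A) = { 'b', 'y' }

C: nullable alternative(s) C → L, C → ε; FOLLOW(C) = { '*', 'y' }
  C → L: FIRST \ {ε} = { 'b', 'y' } — overlaps FOLLOW(C) on { 'y' }: CONFLICT
  C → ε: FIRST \ {ε} = { } — disjoint from FOLLOW(C)
  C → b C T: FIRST \ {ε} = { 'b' } — disjoint from FOLLOW(C)

L: nullable alternative(s) L → ε; FOLLOW(L) = { $, '*', 'b', 'y' }
  L → A A: FIRST \ {ε} = { 'b', 'y' } — overlaps FOLLOW(L) on { 'b', 'y' }: CONFLICT
  L → ε: FIRST \ {ε} = { } — this is the only nullable alternative, skip
  L → b: FIRST \ {ε} = { 'b' } — overlaps FOLLOW(L) on { 'b' }: CONFLICT
  L → A *: FIRST \ {ε} = { 'b', 'y' } — overlaps FOLLOW(L) on { 'b', 'y' }: CONFLICT

A, T have no nullable alternative, so no FIRST/FOLLOW check is needed there.

So the grammar has 4 FIRST/FOLLOW conflicts (marked CONFLICT above).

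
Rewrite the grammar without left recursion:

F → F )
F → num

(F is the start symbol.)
F → num F'
F' → ) F'
F' → ε

F is directly left-recursive. The standard transformation for
  A → A α₁ | ... | A α_m | β₁ | ... | β_n
is
  A  → β₁ A' | ... | β_n A'
  A' → α₁ A' | ... | α_m A' | ε

F → num becomes F → num F'
F → F ) becomes F' → ) F'
Add F' → ε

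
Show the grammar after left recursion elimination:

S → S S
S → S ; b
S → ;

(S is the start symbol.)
S → ; S'
S' → S S'
S' → ; b S'
S' → ε

S is directly left-recursive. The standard transformation for
  A → A α₁ | ... | A α_m | β₁ | ... | β_n
is
  A  → β₁ A' | ... | β_n A'
  A' → α₁ A' | ... | α_m A' | ε

S → ; becomes S → ; S'
S → S S becomes S' → S S'
S → S ; b becomes S' → ; b S'
Add S' → ε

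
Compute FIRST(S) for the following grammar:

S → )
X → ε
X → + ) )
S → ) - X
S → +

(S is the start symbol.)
{ ')', '+' }

To compute FIRST(S), examine every production with S on the left-hand side, reading each right-hand side left to right until a non-nullable symbol is reached.

From S → ):
  - ')' is a terminal: add ')' and stop
From S → ) - X:
  - ')' is a terminal: add ')' and stop
From S → +:
  - '+' is a terminal: add '+' and stop

Collecting: FIRST(S) = { ')', '+' }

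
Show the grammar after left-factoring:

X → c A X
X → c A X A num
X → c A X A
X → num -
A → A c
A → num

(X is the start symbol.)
X → c A X X'
X' → ε
X' → A X''
X'' → num
X'' → ε
X → num -
A → A c
A → num

Left-factoring transforms A → αβ₁ | αβ₂ into A → αA' and A' → β₁ | β₂
(α is the longest common prefix among the alternatives). Repeat until
no nonterminal has two alternatives with a common prefix.

Round 1: X has alternatives sharing prefix 'c A X'. Introduce X': X → c A X X'
  Add: X' → ε
  Add: X' → A num
  Add: X' → A

Round 2: X' has alternatives sharing prefix 'A'. Introduce X'': X' → A X''
  Add: X'' → num
  Add: X'' → ε

No remaining common prefixes — done.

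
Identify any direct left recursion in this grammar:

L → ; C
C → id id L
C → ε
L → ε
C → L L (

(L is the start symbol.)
Direct left recursion occurs when N → N α for some non-terminal N (the right-hand side begins with the left-hand side itself).

L → ; C: starts with ';'
C → id id L: starts with id
C → ε: starts with ε
L → ε: starts with ε
C → L L (: starts with L

No direct left recursion found.

Answer: No direct left recursion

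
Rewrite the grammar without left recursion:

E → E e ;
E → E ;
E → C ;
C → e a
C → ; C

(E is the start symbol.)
E → C ; E'
E' → e ; E'
E' → ; E'
E' → ε
C → e a
C → ; C

E is directly left-recursive. The standard transformation for
  A → A α₁ | ... | A α_m | β₁ | ... | β_n
is
  A  → β₁ A' | ... | β_n A'
  A' → α₁ A' | ... | α_m A' | ε

E → C ; becomes E → C ; E'
E → E e ; becomes E' → e ; E'
E → E ; becomes E' → ; E'
Add E' → ε

Productions for other non-terminals are unchanged:
  C → e a
  C → ; C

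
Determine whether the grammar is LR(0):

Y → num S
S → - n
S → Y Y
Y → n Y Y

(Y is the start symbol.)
A grammar is LR(0) if no state in the canonical LR(0) collection has:
  - both a shift item (dot before a terminal) and a complete item (shift-reduce conflict), or
  - two or more complete items (reduce-reduce conflict; the accept item [Y' → Y .] counts as a complete item here).

Augment with Y' → Y and build the canonical LR(0) collection (I0 = CLOSURE({[Y' → . Y]}), then GOTO on every symbol after a dot until no new states appear). It has 11 states:
  I0: { [Y → . n Y Y], [Y → . num S], [Y' → . Y] }  — shift
  I1: { [Y' → Y .] }  — accept
  I2: { [Y → . n Y Y], [Y → . num S], [Y → n . Y Y] }  — shift
  I3: { [S → . - n], [S → . Y Y], [Y → . n Y Y], [Y → . num S], [Y → num . S] }  — shift
  I4: { [S → - . n] }  — shift
  I5: { [Y → num S .] }  — reduce
  I6: { [S → Y . Y], [Y → . n Y Y], [Y → . num S] }  — shift
  I7: { [S → Y Y .] }  — reduce
  I8: { [S → - n .] }  — reduce
  I9: { [Y → . n Y Y], [Y → . num S], [Y → n Y . Y] }  — shift
  I10: { [Y → n Y Y .] }  — reduce

Every state is either a pure shift/goto state or contains exactly one complete item and nothing to shift — no conflicts. The grammar is LR(0).

Answer: Yes, the grammar is LR(0)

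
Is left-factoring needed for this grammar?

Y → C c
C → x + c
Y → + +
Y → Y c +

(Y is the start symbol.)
Left-factoring is needed when two productions for the same non-terminal
share a common prefix on the right-hand side.

Productions for Y:
  Y → C c
  Y → + +
  Y → Y c +

No common prefixes found.

Answer: No, left-factoring is not needed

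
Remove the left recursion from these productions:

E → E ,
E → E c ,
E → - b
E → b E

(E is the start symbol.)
E is directly left-recursive. The standard transformation for
  A → A α₁ | ... | A α_m | β₁ | ... | β_n
is
  A  → β₁ A' | ... | β_n A'
  A' → α₁ A' | ... | α_m A' | ε

E → - b becomes E → - b E'
E → b E becomes E → b E E'
E → E , becomes E' → , E'
E → E c , becomes E' → c , E'
Add E' → ε

Resulting grammar:
E → - b E'
E → b E E'
E' → , E'
E' → c , E'
E' → ε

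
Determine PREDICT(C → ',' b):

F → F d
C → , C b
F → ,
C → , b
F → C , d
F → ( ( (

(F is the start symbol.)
{ ',' }

PREDICT(C → ',' b) = (FIRST(RHS) \ {ε}) ∪ (FOLLOW(C) if ε ∈ FIRST(RHS), i.e. RHS ⇒* ε)
FIRST(',' b) = { ',' }
ε ∉ FIRST(',' b), so FOLLOW(C) is not added.
PREDICT(C → ',' b) = { ',' }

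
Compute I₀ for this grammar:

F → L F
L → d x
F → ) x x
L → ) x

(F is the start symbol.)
{ [F → . ) x x], [F → . L F], [F' → . F], [L → . ) x], [L → . d x] }

First, augment the grammar with F' → F
I₀ = CLOSURE({ [F' → . F] }):
  [F' → . F] has the dot before F: add [F → . L F], [F → . ) x x]
  [F → . L F] has the dot before L: add [L → . d x], [L → . ) x]
No further items can be added.

I₀ = { [F → . ) x x], [F → . L F], [F' → . F], [L → . ) x], [L → . d x] }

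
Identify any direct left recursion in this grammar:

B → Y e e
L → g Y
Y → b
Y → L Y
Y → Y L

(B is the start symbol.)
B → Y e e: starts with Y
L → g Y: starts with g
Y → b: starts with b
Y → L Y: starts with L
Y → Y L: LEFT RECURSIVE (starts with Y)

The grammar has direct left recursion on: Y.

Answer: Yes, Y is left-recursive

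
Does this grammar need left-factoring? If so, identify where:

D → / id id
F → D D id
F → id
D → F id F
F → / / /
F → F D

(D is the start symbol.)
Left-factoring is needed when two productions for the same non-terminal
share a common prefix on the right-hand side.

Productions for D:
  D → / id id
  D → F id F
Productions for F:
  F → D D id
  F → id
  F → / / /
  F → F D

No common prefixes found.

Answer: No, left-factoring is not needed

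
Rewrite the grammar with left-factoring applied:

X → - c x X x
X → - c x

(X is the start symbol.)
Left-factoring transforms A → αβ₁ | αβ₂ into A → αA' and A' → β₁ | β₂
(α is the longest common prefix among the alternatives). Repeat until
no nonterminal has two alternatives with a common prefix.

Round 1: X has alternatives sharing prefix '- c x'. Introduce X': X → - c x X'
  Add: X' → X x
  Add: X' → ε

No remaining common prefixes — done.

Resulting grammar:
X → - c x X'
X' → X x
X' → ε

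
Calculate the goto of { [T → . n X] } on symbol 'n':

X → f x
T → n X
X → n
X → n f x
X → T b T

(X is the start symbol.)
GOTO(I, 'n') = CLOSURE({ [A → αX.β] : [A → α.Xβ] ∈ I, X = 'n' })

Items with dot before 'n', with the dot advanced:
  [T → . n X] → [T → n . X]
Closure of the advanced items:
  [T → n . X] has the dot before X: add [X → . f x], [X → . n], [X → . n f x], [X → . T b T]
  [X → . T b T] has the dot before T: add [T → . n X]

GOTO = { [T → . n X], [T → n . X], [X → . T b T], [X → . f x], [X → . n f x], [X → . n] }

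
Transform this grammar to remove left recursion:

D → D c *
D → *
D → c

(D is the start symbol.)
D → * D'
D → c D'
D' → c * D'
D' → ε

D is directly left-recursive. The standard transformation for
  A → A α₁ | ... | A α_m | β₁ | ... | β_n
is
  A  → β₁ A' | ... | β_n A'
  A' → α₁ A' | ... | α_m A' | ε

D → * becomes D → * D'
D → c becomes D → c D'
D → D c * becomes D' → c * D'
Add D' → ε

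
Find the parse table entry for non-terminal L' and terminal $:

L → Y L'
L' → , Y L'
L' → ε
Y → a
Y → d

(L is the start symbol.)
To find M[L', $], we find productions for L' where $ is in the predict set (PREDICT(N → α) = (FIRST(α) \ {ε}) ∪ (FOLLOW(N) if α ⇒* ε)).

Relevant sets:
  FOLLOW(L') = { $ }

L' → , Y L': PREDICT = { ',' }
L' → ε: PREDICT = { $ }
  $ is in predict set, so this production goes in M[L', $]

M[L', $] = L' → ε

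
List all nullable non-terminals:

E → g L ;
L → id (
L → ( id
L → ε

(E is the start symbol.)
{ 'L' }

ε-productions: L → ε
So L is immediately nullable.
No further non-terminal can be added: every production for the remaining non-terminals contains a terminal or a non-nullable non-terminal.
Nullable = { 'L' }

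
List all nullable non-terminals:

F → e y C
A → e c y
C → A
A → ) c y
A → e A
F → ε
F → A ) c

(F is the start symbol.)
{ 'F' }

A non-terminal is nullable if it can derive ε (the empty string): either it has an ε-production, or it has a production whose right-hand side consists entirely of nullable non-terminals.

ε-productions: F → ε
So F is immediately nullable.
No further non-terminal can be added: every production for the remaining non-terminals contains a terminal or a non-nullable non-terminal.
Nullable = { 'F' }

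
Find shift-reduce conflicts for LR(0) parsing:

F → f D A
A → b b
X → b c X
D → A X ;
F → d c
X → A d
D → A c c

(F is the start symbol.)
No shift-reduce conflicts

Augment with F' → F and build the canonical LR(0) collection (I0 = CLOSURE({[F' → . F]}), then GOTO on every symbol after a dot until no new states appear). It has 19 states:
  I0: { [F → . d c], [F → . f D A], [F' → . F] }  — shift
  I1: { [F' → F .] }  — accept
  I2: { [F → d . c] }  — shift
  I3: { [A → . b b], [D → . A X ;], [D → . A c c], [F → f . D A] }  — shift
  I4: { [A → . b b], [D → A . X ;], [D → A . c c], [X → . A d], [X → . b c X] }  — shift
  I5: { [A → . b b], [F → f D . A] }  — shift
  I6: { [A → b . b] }  — shift
  I7: { [A → b b .] }  — reduce
  I8: { [F → f D A .] }  — reduce
  I9: { [X → A . d] }  — shift
  I10: { [D → A X . ;] }  — shift
  I11: { [A → b . b], [X → b . c X] }  — shift
  I12: { [D → A c . c] }  — shift
  I13: { [D → A c c .] }  — reduce
  I14: { [A → . b b], [X → . A d], [X → . b c X], [X → b c . X] }  — shift
  I15: { [X → b c X .] }  — reduce
  I16: { [D → A X ; .] }  — reduce
  I17: { [X → A d .] }  — reduce
  I18: { [F → d c .] }  — reduce

No state contains both a complete item and a shift item.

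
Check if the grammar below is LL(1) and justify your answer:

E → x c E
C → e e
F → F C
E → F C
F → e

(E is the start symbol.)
No. Predict set conflict for F: { 'e' }

A grammar is LL(1) if for each non-terminal N with multiple productions, the predict sets of those productions are pairwise disjoint, where PREDICT(N → α) = (FIRST(α) \ {ε}) ∪ (FOLLOW(N) if α ⇒* ε).

Relevant sets:
  FIRST(F) = { 'e' }

For E:
  PREDICT(E → x c E) = { 'x' }
  PREDICT(E → F C) = { 'e' }
For F:
  PREDICT(F → F C) = { 'e' }
  PREDICT(F → e) = { 'e' }
C has a single production, so nothing to check there.

Conflict found: Predict set conflict for F: { 'e' }
The grammar is NOT LL(1).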